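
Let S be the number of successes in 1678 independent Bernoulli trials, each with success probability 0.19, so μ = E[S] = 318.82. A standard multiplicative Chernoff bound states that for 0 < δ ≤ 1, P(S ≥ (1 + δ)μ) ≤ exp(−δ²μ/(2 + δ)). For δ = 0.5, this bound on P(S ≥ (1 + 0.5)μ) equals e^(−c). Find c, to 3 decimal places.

31.882

c = δ²μ/(2 + δ) = 0.5²·318.82/(2 + 0.5) = 31.8820.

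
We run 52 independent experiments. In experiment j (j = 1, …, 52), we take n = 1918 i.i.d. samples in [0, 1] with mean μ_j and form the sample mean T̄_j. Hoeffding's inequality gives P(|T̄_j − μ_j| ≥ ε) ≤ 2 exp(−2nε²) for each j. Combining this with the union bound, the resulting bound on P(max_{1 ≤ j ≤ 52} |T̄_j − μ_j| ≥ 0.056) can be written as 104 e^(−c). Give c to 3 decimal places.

Union bound over the 52 events: P(max_{1 ≤ j ≤ 52} |T̄_j − μ_j| ≥ 0.056) ≤ 52·2·exp(−2nε²) = 104 exp(−2·1918·0.056²).
So c = 2·1918·0.056² = 12.0297.

12.030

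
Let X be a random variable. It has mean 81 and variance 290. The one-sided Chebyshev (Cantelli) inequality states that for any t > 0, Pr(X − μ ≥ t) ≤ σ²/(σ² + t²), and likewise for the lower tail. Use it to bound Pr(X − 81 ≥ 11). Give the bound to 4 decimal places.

0.7056

Here σ² = 290 and t = 11, so σ² + t² = 411.
Cantelli's bound: 290/411 = 0.7056.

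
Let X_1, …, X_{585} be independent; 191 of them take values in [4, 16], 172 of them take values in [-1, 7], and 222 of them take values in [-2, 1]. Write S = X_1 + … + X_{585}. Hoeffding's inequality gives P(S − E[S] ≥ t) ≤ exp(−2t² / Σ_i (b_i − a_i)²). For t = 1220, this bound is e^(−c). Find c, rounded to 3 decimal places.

Σ(b_i − a_i)² = 191·12² + 172·8² + 222·3² = 40510.
c = 2t² / 40510 = 2·1220² / 40510 = 73.4831.

73.483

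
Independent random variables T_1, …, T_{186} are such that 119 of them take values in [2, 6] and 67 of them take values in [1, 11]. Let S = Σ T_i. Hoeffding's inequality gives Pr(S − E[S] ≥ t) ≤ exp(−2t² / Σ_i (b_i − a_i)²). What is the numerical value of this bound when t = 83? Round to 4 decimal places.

0.2016

Σ(b_i − a_i)² = 119·4² + 67·10² = 8604.
Exponent = 2·83² / 8604 = 1.60135.
Bound = exp(−1.60135) = 0.20162.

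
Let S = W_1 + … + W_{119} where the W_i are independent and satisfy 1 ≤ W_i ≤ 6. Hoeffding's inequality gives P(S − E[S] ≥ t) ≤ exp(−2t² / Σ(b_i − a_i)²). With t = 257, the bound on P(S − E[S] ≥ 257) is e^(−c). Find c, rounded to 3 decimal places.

Σ(b_i − a_i)² = 119·(5)² = 2975.
c = 2t²/2975 = 2·257²/2975 = 44.4027.

44.403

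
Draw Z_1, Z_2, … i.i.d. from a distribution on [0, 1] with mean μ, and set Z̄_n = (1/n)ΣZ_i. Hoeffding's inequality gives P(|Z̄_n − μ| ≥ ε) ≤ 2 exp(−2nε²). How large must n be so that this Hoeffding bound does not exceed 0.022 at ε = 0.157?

Require 2·exp(−2nε²) ≤ 0.022, i.e. 2nε² ≥ ln(2/0.022) = 4.509860.
So n ≥ 4.509860 / (2·0.157²) = 91.482.
The smallest integer n is 92.

92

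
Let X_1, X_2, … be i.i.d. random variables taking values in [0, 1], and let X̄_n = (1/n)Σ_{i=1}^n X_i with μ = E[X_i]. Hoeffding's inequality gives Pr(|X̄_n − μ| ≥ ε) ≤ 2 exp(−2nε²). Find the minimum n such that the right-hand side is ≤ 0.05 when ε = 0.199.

47

Require 2·exp(−2nε²) ≤ 0.05, i.e. 2nε² ≥ ln(2/0.05) = 3.688879.
So n ≥ 3.688879 / (2·0.199²) = 46.576.
The smallest integer n is 47.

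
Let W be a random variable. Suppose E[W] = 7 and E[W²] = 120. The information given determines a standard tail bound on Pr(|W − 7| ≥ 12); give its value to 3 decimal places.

The first two moments determine the variance, so Chebyshev's inequality is the sharpest standard bound available.
Var(W) = E[W²] − (E[W])² = 120 − 49 = 71.
Chebyshev's inequality: Pr(|W − μ| ≥ t) ≤ Var(W)/t² = 71/144 = 0.4931.

0.493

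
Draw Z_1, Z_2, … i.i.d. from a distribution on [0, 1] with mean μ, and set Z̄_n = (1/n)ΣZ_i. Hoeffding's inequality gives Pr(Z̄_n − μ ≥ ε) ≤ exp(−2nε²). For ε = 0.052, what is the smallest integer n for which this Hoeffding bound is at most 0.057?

530

Require exp(−2nε²) ≤ 0.057, i.e. 2nε² ≥ ln(1/0.057) = 2.864704.
So n ≥ 2.864704 / (2·0.052²) = 529.716.
The smallest integer n is 530.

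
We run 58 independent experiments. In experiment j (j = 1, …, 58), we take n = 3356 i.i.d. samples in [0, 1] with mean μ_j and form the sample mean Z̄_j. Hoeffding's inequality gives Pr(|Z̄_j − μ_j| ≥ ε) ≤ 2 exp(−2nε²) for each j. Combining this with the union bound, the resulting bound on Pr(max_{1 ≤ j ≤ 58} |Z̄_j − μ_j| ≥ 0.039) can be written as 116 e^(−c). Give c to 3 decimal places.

10.209

Union bound over the 58 events: Pr(max_{1 ≤ j ≤ 58} |Z̄_j − μ_j| ≥ 0.039) ≤ 58·2·exp(−2nε²) = 116 exp(−2·3356·0.039²).
So c = 2·3356·0.039² = 10.2090.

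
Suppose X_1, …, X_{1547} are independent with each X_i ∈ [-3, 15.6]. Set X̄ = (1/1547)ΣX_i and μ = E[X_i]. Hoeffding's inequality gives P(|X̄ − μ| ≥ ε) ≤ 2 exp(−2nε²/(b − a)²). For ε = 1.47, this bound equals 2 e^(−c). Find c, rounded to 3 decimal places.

19.325

c = 2nε²/(b − a)² = 2·1547·1.47² / 18.6² = 19.3254.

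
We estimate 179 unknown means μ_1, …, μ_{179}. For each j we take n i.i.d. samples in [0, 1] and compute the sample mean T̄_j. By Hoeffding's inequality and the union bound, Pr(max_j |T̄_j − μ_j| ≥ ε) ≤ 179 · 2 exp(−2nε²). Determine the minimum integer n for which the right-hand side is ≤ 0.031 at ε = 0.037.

3417

Need 2·179·exp(−2nε²) ≤ 0.031, i.e. exp(−2nε²) ≤ 0.031/358.
So 2nε² ≥ ln(358/0.031) = 9.354301.
Hence n ≥ 9.354301/(2·0.037²) = 3416.472.
The smallest integer n is 3417.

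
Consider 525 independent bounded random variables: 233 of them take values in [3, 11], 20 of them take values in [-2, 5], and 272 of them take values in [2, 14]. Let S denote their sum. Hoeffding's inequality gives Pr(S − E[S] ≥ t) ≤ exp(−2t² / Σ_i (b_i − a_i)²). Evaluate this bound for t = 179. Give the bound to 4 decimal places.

Σ(b_i − a_i)² = 233·8² + 20·7² + 272·12² = 55060.
Exponent = 2·179² / 55060 = 1.16386.
Bound = exp(−1.16386) = 0.31228.

0.3123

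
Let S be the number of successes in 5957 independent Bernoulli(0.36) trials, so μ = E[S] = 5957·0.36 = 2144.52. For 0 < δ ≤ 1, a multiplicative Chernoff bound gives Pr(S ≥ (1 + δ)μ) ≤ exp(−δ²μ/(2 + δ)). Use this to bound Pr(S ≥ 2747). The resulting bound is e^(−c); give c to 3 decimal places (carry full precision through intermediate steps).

74.206

Write 2747 = (1 + δ)μ, so δ = 2747/2144.52 − 1 = 0.2809393…
Then the exponent is δ²μ/(2 + δ) = (2747 − μ)² / (μ·(2 + δ)) = 74.206412.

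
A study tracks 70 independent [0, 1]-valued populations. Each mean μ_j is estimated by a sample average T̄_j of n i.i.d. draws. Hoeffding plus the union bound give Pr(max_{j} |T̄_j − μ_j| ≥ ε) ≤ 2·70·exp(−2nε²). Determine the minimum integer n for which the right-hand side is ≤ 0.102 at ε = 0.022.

7464

Need 2·70·exp(−2nε²) ≤ 0.102, i.e. exp(−2nε²) ≤ 0.102/140.
So 2nε² ≥ ln(140/0.102) = 7.224425.
Hence n ≥ 7.224425/(2·0.022²) = 7463.249.
The smallest integer n is 7464.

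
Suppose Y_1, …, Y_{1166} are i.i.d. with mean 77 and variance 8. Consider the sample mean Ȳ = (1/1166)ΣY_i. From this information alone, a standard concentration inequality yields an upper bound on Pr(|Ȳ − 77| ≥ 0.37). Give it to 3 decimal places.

With mean and variance of each term known, Chebyshev's inequality bounds the deviation of the sum (or sample mean).
Var(Ȳ) = Var(Y_i)/n = 8/1166 = 0.0068611.
Chebyshev: Pr(|Ȳ − 77| ≥ 0.37) ≤ Var(Ȳ)/(0.37)² = 8/(1166·0.37²) = 0.0501.

0.050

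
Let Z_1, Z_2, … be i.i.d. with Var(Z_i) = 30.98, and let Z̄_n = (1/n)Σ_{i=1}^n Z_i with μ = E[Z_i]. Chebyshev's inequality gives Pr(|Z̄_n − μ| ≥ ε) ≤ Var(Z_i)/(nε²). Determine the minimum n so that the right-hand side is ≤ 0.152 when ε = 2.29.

Require 30.98/(n·2.29²) ≤ 0.152, i.e. n ≥ 30.98/(0.152·2.29²) = 38.866.
The smallest integer n is 39.

39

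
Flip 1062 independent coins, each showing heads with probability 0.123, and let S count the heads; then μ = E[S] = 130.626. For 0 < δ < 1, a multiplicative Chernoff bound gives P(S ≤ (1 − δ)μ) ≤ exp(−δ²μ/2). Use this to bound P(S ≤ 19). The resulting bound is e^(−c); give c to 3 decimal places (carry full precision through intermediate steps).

47.695

Write 19 = (1 − δ)μ, so δ = 1 − 19/130.626 = 0.8545466…
Then the exponent is δ²μ/2 = (μ − 19)²/(2μ) = 47.694808.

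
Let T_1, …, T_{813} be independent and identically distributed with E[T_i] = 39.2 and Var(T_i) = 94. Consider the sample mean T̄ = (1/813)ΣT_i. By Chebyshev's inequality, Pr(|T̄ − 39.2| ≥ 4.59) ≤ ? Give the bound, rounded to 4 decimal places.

0.0055

Var(T̄) = Var(T_i)/n = 94/813 = 0.11562.
Chebyshev: Pr(|T̄ − 39.2| ≥ 4.59) ≤ Var(T̄)/(4.59)² = 94/(813·4.59²) = 0.0055.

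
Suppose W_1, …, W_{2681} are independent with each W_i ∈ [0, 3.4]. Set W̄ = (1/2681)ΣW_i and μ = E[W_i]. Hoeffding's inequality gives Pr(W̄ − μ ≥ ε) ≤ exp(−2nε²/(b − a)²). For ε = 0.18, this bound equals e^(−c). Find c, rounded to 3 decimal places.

c = 2nε²/(b − a)² = 2·2681·0.18² / 3.4² = 15.0284.

15.028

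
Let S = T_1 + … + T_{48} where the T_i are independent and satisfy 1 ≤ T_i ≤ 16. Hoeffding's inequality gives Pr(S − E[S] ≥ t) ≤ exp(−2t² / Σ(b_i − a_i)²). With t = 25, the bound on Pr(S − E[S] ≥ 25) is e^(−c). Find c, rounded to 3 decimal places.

Σ(b_i − a_i)² = 48·(15)² = 10800.
c = 2t²/10800 = 2·25²/10800 = 0.1157.

0.116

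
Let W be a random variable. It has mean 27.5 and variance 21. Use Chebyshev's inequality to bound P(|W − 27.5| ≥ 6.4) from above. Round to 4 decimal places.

0.5127

Chebyshev: P(|W − μ| ≥ t) ≤ Var(W)/t².
Bound = 21 / 40.96 = 0.5127.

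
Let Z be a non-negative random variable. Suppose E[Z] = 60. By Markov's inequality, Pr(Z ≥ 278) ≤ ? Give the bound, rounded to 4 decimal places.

0.2158

Markov's inequality: for a non-negative random variable, Pr(Z ≥ a) ≤ E[Z]/a.
Here E[Z] = 60 and a = 278, so the bound is 60/278 = 0.2158.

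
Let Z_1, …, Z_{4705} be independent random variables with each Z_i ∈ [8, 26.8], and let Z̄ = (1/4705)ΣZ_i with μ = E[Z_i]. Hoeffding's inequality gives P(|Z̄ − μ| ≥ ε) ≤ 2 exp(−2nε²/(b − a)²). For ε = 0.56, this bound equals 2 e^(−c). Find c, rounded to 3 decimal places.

c = 2nε²/(b − a)² = 2·4705·0.56² / 18.8² = 8.3493.

8.349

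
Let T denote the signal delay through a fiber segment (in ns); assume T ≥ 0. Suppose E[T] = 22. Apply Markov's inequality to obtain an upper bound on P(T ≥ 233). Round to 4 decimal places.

0.0944

Markov's inequality: for a non-negative random variable, P(T ≥ a) ≤ E[T]/a.
Here E[T] = 22 and a = 233, so the bound is 22/233 = 0.0944.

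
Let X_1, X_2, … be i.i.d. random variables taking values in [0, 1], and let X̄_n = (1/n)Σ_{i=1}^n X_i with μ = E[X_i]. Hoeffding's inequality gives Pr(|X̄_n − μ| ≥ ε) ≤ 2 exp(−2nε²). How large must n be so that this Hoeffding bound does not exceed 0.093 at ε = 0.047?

695

Require 2·exp(−2nε²) ≤ 0.093, i.e. 2nε² ≥ ln(2/0.093) = 3.068303.
So n ≥ 3.068303 / (2·0.047²) = 694.500.
The smallest integer n is 695.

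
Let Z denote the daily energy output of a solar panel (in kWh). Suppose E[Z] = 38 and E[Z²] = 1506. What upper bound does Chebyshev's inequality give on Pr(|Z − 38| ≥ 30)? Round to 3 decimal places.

Var(Z) = E[Z²] − (E[Z])² = 1506 − 1444 = 62.
Chebyshev's inequality: Pr(|Z − μ| ≥ t) ≤ Var(Z)/t² = 62/900 = 0.0689.

0.069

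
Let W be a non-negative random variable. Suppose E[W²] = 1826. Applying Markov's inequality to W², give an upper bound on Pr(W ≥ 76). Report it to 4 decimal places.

0.3161

Since W ≥ 0, the event {W ≥ 76} is the same as {W² ≥ 5776}.
Markov's inequality applied to W² gives Pr(W² ≥ 5776) ≤ E[W²]/5776 = 1826/5776 = 0.3161.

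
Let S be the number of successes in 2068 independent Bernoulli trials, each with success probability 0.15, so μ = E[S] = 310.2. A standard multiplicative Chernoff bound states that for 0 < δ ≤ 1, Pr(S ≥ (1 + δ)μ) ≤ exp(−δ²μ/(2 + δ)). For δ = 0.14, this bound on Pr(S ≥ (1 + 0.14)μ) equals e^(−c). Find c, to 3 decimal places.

2.841

c = δ²μ/(2 + δ) = 0.14²·310.2/(2 + 0.14) = 2.8411.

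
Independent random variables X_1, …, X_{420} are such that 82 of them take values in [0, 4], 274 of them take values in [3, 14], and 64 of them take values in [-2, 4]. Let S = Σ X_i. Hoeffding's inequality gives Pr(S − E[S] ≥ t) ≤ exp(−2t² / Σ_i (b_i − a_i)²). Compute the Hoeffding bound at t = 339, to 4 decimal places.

0.0019

Σ(b_i − a_i)² = 82·4² + 274·11² + 64·6² = 36770.
Exponent = 2·339² / 36770 = 6.25080.
Bound = exp(−6.25080) = 0.00193.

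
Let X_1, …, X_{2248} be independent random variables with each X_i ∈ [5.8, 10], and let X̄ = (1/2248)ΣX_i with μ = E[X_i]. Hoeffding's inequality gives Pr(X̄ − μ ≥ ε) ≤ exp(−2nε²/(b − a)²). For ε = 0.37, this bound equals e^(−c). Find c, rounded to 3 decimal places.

34.892

c = 2nε²/(b − a)² = 2·2248·0.37² / 4.2² = 34.8924.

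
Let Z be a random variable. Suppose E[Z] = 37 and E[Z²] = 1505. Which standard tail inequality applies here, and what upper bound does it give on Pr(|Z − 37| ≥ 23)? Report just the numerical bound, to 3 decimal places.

The first two moments determine the variance, so Chebyshev's inequality is the sharpest standard bound available.
Var(Z) = E[Z²] − (E[Z])² = 1505 − 1369 = 136.
Chebyshev's inequality: Pr(|Z − μ| ≥ t) ≤ Var(Z)/t² = 136/529 = 0.2571.

0.257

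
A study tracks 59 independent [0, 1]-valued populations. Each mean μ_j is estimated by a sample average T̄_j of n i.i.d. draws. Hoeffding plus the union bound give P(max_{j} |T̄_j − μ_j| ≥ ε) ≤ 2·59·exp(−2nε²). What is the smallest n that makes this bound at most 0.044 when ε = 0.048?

Need 2·59·exp(−2nε²) ≤ 0.044, i.e. exp(−2nε²) ≤ 0.044/118.
So 2nε² ≥ ln(118/0.044) = 7.894250.
Hence n ≥ 7.894250/(2·0.048²) = 1713.162.
The smallest integer n is 1714.

1714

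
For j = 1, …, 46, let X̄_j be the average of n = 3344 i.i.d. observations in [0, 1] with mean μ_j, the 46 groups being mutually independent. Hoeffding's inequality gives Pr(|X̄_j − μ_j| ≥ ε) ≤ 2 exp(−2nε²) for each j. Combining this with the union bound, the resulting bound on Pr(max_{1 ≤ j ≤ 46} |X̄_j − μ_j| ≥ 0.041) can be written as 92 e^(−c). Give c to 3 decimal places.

Union bound over the 46 events: Pr(max_{1 ≤ j ≤ 46} |X̄_j − μ_j| ≥ 0.041) ≤ 46·2·exp(−2nε²) = 92 exp(−2·3344·0.041²).
So c = 2·3344·0.041² = 11.2425.

11.243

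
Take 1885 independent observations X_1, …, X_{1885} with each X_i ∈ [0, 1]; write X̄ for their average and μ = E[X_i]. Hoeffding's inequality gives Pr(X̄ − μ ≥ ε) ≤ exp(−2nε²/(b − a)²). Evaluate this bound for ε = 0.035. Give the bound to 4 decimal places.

0.0099

Exponent: 2nε²/(b − a)² = 2·1885·0.035² / 1² = 4.61825.
Bound = exp(−4.61825) = 0.00987.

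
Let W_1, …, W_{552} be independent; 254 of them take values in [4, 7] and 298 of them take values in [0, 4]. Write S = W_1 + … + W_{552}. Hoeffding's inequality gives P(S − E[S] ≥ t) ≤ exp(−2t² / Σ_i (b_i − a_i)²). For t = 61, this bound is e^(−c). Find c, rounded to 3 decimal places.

Σ(b_i − a_i)² = 254·3² + 298·4² = 7054.
c = 2t² / 7054 = 2·61² / 7054 = 1.0550.

1.055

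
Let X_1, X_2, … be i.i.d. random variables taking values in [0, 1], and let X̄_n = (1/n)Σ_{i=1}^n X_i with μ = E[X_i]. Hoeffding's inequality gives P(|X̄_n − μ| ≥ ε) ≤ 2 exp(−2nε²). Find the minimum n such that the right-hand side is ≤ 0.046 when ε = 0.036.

1456

Require 2·exp(−2nε²) ≤ 0.046, i.e. 2nε² ≥ ln(2/0.046) = 3.772261.
So n ≥ 3.772261 / (2·0.036²) = 1455.348.
The smallest integer n is 1456.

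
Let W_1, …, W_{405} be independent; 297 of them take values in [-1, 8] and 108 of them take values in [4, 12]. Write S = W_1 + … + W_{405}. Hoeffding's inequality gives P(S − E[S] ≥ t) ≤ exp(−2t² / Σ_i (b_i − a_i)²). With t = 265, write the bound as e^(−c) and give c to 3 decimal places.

Σ(b_i − a_i)² = 297·9² + 108·8² = 30969.
c = 2t² / 30969 = 2·265² / 30969 = 4.5352.

4.535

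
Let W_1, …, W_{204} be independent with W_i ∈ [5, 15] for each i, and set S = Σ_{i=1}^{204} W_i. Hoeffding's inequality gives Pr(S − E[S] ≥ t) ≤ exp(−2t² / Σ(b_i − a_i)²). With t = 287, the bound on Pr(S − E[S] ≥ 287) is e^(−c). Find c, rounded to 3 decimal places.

8.075

Σ(b_i − a_i)² = 204·(10)² = 20400.
c = 2t²/20400 = 2·287²/20400 = 8.0754.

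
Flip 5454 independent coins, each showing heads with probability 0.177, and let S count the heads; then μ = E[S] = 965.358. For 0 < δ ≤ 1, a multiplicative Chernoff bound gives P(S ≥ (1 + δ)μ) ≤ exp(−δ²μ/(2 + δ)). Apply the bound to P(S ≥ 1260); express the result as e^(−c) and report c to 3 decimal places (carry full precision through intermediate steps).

39.011

Write 1260 = (1 + δ)μ, so δ = 1260/965.358 − 1 = 0.3052153…
Then the exponent is δ²μ/(2 + δ) = (1260 − μ)² / (μ·(2 + δ)) = 39.011210.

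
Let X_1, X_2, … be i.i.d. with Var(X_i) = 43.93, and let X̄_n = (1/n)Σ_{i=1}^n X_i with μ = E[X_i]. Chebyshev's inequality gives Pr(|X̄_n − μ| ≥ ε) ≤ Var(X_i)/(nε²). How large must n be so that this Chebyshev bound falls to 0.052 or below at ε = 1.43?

414

Require 43.93/(n·1.43²) ≤ 0.052, i.e. n ≥ 43.93/(0.052·1.43²) = 413.129.
The smallest integer n is 414.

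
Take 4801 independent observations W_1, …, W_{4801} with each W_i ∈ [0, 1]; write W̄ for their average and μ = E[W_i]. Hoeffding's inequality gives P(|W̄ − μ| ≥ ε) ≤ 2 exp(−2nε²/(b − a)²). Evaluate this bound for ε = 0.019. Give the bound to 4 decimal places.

Exponent: 2nε²/(b − a)² = 2·4801·0.019² / 1² = 3.46632.
Bound = 2·exp(−3.46632) = 0.06246.

0.0625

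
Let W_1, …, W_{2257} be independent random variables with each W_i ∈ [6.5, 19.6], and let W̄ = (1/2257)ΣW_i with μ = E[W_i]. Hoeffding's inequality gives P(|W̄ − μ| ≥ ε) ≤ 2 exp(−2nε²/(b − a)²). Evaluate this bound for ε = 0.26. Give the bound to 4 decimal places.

Exponent: 2nε²/(b − a)² = 2·2257·0.26² / 13.1² = 1.77814.
Bound = 2·exp(−1.77814) = 0.33790.

0.3379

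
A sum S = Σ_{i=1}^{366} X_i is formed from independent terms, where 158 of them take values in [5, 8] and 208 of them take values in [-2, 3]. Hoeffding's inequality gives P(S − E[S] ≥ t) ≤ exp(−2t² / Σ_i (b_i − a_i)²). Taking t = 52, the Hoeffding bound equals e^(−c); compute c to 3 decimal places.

0.817

Σ(b_i − a_i)² = 158·3² + 208·5² = 6622.
c = 2t² / 6622 = 2·52² / 6622 = 0.8167.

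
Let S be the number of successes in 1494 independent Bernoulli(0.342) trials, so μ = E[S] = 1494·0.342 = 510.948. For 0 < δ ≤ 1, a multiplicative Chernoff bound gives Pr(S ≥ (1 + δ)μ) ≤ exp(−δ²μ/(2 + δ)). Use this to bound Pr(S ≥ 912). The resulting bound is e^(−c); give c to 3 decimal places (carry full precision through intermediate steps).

Write 912 = (1 + δ)μ, so δ = 912/510.948 − 1 = 0.7849174…
Then the exponent is δ²μ/(2 + δ) = (912 − μ)² / (μ·(2 + δ)) = 113.034845.

113.035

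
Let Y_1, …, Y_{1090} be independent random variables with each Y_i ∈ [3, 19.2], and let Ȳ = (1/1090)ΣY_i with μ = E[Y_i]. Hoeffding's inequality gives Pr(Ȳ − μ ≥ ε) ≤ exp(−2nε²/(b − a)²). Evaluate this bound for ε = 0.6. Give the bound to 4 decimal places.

Exponent: 2nε²/(b − a)² = 2·1090·0.6² / 16.2² = 2.99040.
Bound = exp(−2.99040) = 0.05027.

0.0503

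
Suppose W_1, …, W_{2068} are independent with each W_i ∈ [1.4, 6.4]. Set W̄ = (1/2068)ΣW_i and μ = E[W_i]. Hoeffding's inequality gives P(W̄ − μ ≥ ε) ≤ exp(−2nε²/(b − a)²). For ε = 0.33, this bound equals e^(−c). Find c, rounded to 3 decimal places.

c = 2nε²/(b − a)² = 2·2068·0.33² / 5² = 18.0164.

18.016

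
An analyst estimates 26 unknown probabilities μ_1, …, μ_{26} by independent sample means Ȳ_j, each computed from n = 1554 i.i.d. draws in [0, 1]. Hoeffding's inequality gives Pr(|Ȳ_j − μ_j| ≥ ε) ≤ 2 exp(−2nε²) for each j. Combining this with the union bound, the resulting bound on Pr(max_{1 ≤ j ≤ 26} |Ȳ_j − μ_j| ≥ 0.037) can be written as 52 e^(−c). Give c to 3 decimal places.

4.255

Union bound over the 26 events: Pr(max_{1 ≤ j ≤ 26} |Ȳ_j − μ_j| ≥ 0.037) ≤ 26·2·exp(−2nε²) = 52 exp(−2·1554·0.037²).
So c = 2·1554·0.037² = 4.2549.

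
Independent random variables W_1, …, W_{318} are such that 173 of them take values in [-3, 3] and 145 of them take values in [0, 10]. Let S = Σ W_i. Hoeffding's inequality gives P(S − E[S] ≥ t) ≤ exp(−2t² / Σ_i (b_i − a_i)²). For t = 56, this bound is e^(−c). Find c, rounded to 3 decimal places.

Σ(b_i − a_i)² = 173·6² + 145·10² = 20728.
c = 2t² / 20728 = 2·56² / 20728 = 0.3026.

0.303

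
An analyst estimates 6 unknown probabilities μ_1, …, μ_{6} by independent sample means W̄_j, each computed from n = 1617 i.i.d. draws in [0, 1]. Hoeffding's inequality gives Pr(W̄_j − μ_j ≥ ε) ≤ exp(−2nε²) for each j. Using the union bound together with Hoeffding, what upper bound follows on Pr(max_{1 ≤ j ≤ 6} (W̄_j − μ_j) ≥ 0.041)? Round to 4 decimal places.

Per-experiment Hoeffding bound: exp(−2·1617·0.041²) = exp(−5.43635) = 0.0043553.
Union bound over 6 events: 6·0.0043553 = 0.02613.

0.0261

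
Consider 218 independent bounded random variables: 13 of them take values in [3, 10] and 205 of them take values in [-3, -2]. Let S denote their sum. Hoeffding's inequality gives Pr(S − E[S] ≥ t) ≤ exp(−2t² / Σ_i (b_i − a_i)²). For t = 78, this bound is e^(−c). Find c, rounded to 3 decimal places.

Σ(b_i − a_i)² = 13·7² + 205·1² = 842.
c = 2t² / 842 = 2·78² / 842 = 14.4513.

14.451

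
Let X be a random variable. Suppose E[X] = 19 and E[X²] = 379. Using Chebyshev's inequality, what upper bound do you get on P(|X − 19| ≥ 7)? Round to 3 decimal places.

0.367

Var(X) = E[X²] − (E[X])² = 379 − 361 = 18.
Chebyshev's inequality: P(|X − μ| ≥ t) ≤ Var(X)/t² = 18/49 = 0.3673.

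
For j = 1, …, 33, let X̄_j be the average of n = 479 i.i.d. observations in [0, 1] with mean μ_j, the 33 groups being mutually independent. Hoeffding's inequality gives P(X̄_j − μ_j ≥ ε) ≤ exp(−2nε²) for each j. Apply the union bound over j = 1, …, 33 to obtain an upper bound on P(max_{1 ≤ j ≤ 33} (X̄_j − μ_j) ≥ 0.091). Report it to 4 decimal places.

0.0118

Per-experiment Hoeffding bound: exp(−2·479·0.091²) = exp(−7.93320) = 0.00035864.
Union bound over 33 events: 33·0.00035864 = 0.01184.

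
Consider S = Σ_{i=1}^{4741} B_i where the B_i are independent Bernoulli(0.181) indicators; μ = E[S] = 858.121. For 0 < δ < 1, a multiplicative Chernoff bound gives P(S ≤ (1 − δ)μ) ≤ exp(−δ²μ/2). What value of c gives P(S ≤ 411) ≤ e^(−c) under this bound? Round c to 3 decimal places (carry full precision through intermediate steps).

116.485

Write 411 = (1 − δ)μ, so δ = 1 − 411/858.121 = 0.5210466…
Then the exponent is δ²μ/2 = (μ − 411)²/(2μ) = 116.485431.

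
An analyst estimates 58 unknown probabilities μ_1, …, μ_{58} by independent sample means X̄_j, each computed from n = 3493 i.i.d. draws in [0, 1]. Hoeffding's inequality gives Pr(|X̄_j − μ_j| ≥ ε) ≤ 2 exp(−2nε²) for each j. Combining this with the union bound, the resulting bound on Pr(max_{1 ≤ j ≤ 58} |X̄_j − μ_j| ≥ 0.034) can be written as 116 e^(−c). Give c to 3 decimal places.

Union bound over the 58 events: Pr(max_{1 ≤ j ≤ 58} |X̄_j − μ_j| ≥ 0.034) ≤ 58·2·exp(−2nε²) = 116 exp(−2·3493·0.034²).
So c = 2·3493·0.034² = 8.0758.

8.076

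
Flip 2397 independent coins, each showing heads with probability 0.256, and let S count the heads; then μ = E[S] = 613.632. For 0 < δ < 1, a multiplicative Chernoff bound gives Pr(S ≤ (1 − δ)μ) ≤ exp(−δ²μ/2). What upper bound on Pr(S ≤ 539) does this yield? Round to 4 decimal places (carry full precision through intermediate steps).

Write 539 = (1 − δ)μ, so δ = 1 − 539/613.632 = 0.1216234…
Then the exponent is δ²μ/2 = (μ − 539)²/(2μ) = 4.538498.
Bound = exp(−4.538498) = 0.01069.

0.0107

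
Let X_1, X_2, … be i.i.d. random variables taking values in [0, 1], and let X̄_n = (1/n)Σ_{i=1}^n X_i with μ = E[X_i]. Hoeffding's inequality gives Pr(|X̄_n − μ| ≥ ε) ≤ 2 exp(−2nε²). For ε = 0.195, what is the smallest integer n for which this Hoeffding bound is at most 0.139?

Require 2·exp(−2nε²) ≤ 0.139, i.e. 2nε² ≥ ln(2/0.139) = 2.666429.
So n ≥ 2.666429 / (2·0.195²) = 35.062.
The smallest integer n is 36.

36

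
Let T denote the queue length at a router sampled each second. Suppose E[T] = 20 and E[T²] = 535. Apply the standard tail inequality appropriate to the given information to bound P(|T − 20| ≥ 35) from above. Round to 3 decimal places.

0.110

The first two moments determine the variance, so Chebyshev's inequality is the sharpest standard bound available.
Var(T) = E[T²] − (E[T])² = 535 − 400 = 135.
Chebyshev's inequality: P(|T − μ| ≥ t) ≤ Var(T)/t² = 135/1225 = 0.1102.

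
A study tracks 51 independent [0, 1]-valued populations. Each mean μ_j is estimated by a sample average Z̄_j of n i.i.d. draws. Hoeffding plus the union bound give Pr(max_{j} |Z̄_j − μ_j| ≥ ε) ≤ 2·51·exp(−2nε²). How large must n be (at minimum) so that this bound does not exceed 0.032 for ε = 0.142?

201

Need 2·51·exp(−2nε²) ≤ 0.032, i.e. exp(−2nε²) ≤ 0.032/102.
So 2nε² ≥ ln(102/0.032) = 8.066992.
Hence n ≥ 8.066992/(2·0.142²) = 200.035.
The smallest integer n is 201.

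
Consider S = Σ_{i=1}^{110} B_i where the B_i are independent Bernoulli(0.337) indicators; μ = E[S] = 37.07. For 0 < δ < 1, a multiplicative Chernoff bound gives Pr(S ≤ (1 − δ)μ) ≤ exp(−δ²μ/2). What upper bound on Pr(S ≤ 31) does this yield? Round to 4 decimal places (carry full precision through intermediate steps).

0.6084

Write 31 = (1 − δ)μ, so δ = 1 − 31/37.07 = 0.1637443…
Then the exponent is δ²μ/2 = (μ − 31)²/(2μ) = 0.496964.
Bound = exp(−0.496964) = 0.60837.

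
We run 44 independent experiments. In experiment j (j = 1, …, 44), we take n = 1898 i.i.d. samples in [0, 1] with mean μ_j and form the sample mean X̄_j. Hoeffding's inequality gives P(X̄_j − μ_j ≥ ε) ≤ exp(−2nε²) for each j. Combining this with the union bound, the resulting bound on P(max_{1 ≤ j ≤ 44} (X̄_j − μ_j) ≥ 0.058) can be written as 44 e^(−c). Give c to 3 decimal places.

12.770

Union bound over the 44 events: P(max_{1 ≤ j ≤ 44} (X̄_j − μ_j) ≥ 0.058) ≤ 44·exp(−2nε²) = 44 exp(−2·1898·0.058²).
So c = 2·1898·0.058² = 12.7697.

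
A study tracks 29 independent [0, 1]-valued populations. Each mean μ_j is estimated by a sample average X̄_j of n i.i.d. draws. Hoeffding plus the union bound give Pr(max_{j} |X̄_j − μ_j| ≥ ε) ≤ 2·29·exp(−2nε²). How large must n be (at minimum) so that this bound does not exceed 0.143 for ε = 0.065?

711

Need 2·29·exp(−2nε²) ≤ 0.143, i.e. exp(−2nε²) ≤ 0.143/58.
So 2nε² ≥ ln(58/0.143) = 6.005354.
Hence n ≥ 6.005354/(2·0.065²) = 710.693.
The smallest integer n is 711.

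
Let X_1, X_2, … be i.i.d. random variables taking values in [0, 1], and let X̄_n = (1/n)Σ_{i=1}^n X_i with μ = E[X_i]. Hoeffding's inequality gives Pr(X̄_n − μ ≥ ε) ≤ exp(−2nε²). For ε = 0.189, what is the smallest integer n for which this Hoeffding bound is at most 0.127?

29

Require exp(−2nε²) ≤ 0.127, i.e. 2nε² ≥ ln(1/0.127) = 2.063568.
So n ≥ 2.063568 / (2·0.189²) = 28.885.
The smallest integer n is 29.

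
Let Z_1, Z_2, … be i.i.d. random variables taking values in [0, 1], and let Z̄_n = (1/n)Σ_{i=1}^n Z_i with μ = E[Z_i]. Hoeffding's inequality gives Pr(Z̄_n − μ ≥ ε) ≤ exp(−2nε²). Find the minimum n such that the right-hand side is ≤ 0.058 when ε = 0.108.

123

Require exp(−2nε²) ≤ 0.058, i.e. 2nε² ≥ ln(1/0.058) = 2.847312.
So n ≥ 2.847312 / (2·0.108²) = 122.056.
The smallest integer n is 123.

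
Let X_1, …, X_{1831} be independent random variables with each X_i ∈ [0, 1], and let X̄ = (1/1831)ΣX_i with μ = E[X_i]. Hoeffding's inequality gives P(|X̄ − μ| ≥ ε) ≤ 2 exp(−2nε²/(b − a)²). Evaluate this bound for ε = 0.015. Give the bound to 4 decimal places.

Exponent: 2nε²/(b − a)² = 2·1831·0.015² / 1² = 0.82395.
Bound = 2·exp(−0.82395) = 0.87739.

0.8774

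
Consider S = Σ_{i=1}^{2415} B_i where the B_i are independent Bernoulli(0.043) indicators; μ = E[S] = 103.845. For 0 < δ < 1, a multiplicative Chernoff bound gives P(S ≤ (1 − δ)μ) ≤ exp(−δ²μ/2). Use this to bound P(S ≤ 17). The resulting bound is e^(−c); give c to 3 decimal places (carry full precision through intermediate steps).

Write 17 = (1 − δ)μ, so δ = 1 − 17/103.845 = 0.8362945…
Then the exponent is δ²μ/2 = (μ − 17)²/(2μ) = 36.313997.

36.314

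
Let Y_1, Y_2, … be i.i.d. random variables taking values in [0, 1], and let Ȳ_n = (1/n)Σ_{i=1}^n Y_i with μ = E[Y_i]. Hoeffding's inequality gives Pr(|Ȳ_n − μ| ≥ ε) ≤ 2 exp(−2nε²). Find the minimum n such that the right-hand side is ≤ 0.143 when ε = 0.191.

Require 2·exp(−2nε²) ≤ 0.143, i.e. 2nε² ≥ ln(2/0.143) = 2.638058.
So n ≥ 2.638058 / (2·0.191²) = 36.157.
The smallest integer n is 37.

37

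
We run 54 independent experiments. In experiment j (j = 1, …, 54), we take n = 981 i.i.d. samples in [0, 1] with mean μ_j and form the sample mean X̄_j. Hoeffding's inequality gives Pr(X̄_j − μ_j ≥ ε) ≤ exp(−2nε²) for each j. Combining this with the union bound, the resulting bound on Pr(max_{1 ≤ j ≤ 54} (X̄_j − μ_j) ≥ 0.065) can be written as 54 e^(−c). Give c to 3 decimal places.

Union bound over the 54 events: Pr(max_{1 ≤ j ≤ 54} (X̄_j − μ_j) ≥ 0.065) ≤ 54·exp(−2nε²) = 54 exp(−2·981·0.065²).
So c = 2·981·0.065² = 8.2895.

8.289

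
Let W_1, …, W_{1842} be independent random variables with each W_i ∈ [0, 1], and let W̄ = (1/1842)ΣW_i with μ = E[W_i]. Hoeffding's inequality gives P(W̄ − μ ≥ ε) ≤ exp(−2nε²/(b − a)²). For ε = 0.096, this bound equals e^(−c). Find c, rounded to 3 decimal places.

c = 2nε²/(b − a)² = 2·1842·0.096² / 1² = 33.9517.

33.952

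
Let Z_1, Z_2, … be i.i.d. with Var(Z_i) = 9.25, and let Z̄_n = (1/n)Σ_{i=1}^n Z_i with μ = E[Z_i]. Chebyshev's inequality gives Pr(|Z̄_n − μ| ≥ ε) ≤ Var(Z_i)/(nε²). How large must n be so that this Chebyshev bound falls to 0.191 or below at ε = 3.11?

6

Require 9.25/(n·3.11²) ≤ 0.191, i.e. n ≥ 9.25/(0.191·3.11²) = 5.007.
The smallest integer n is 6.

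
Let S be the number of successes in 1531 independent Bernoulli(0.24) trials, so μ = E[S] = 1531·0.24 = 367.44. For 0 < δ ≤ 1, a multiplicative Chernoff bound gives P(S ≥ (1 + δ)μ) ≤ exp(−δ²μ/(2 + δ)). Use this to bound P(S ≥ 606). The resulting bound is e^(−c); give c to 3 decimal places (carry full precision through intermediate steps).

Write 606 = (1 + δ)μ, so δ = 606/367.44 − 1 = 0.6492489…
Then the exponent is δ²μ/(2 + δ) = (606 − μ)² / (μ·(2 + δ)) = 58.463669.

58.464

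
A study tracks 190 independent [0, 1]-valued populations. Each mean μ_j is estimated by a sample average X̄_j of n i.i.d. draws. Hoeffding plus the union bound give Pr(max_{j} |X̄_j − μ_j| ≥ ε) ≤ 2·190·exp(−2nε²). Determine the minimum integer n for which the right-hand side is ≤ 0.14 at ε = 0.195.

Need 2·190·exp(−2nε²) ≤ 0.14, i.e. exp(−2nε²) ≤ 0.14/380.
So 2nε² ≥ ln(380/0.14) = 7.906284.
Hence n ≥ 7.906284/(2·0.195²) = 103.962.
The smallest integer n is 104.

104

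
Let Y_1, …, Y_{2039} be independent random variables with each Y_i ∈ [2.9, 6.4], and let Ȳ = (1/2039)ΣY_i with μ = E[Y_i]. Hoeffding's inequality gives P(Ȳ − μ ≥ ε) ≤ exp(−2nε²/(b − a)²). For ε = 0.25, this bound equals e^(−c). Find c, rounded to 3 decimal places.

20.806

c = 2nε²/(b − a)² = 2·2039·0.25² / 3.5² = 20.8061.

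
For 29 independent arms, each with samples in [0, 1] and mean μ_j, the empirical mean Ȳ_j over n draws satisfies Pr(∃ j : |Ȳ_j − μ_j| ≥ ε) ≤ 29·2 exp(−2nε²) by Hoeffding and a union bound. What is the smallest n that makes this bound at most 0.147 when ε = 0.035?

2440

Need 2·29·exp(−2nε²) ≤ 0.147, i.e. exp(−2nε²) ≤ 0.147/58.
So 2nε² ≥ ln(58/0.147) = 5.977766.
Hence n ≥ 5.977766/(2·0.035²) = 2439.904.
The smallest integer n is 2440.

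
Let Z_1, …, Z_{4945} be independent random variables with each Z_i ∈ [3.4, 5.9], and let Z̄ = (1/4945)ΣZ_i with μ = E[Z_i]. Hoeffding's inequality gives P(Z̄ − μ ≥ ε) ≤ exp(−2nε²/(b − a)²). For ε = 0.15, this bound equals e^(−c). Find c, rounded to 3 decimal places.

c = 2nε²/(b − a)² = 2·4945·0.15² / 2.5² = 35.6040.

35.604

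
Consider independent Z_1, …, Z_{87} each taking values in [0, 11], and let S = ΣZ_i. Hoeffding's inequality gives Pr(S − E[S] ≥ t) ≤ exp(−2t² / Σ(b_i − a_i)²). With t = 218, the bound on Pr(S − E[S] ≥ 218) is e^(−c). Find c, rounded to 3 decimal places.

9.029

Σ(b_i − a_i)² = 87·(11)² = 10527.
c = 2t²/10527 = 2·218²/10527 = 9.0290.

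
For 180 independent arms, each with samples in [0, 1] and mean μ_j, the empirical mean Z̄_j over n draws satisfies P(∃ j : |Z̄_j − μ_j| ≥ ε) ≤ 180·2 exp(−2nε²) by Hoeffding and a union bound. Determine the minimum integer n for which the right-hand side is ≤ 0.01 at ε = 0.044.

Need 2·180·exp(−2nε²) ≤ 0.01, i.e. exp(−2nε²) ≤ 0.01/360.
So 2nε² ≥ ln(360/0.01) = 10.491274.
Hence n ≥ 10.491274/(2·0.044²) = 2709.523.
The smallest integer n is 2710.

2710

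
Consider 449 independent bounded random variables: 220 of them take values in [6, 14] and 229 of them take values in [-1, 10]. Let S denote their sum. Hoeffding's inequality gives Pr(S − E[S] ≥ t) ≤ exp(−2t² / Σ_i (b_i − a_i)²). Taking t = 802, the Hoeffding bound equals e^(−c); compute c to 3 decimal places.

30.783

Σ(b_i − a_i)² = 220·8² + 229·11² = 41789.
c = 2t² / 41789 = 2·802² / 41789 = 30.7834.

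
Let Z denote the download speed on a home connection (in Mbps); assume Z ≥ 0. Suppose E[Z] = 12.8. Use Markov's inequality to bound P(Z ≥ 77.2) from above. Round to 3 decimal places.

0.166

Markov's inequality: for a non-negative random variable, P(Z ≥ a) ≤ E[Z]/a.
Here E[Z] = 12.8 and a = 77.2, so the bound is 12.8/77.2 = 0.1658.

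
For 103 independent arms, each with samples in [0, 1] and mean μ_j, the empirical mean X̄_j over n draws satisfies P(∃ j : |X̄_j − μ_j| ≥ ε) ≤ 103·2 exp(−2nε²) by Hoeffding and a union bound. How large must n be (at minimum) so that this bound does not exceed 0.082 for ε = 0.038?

2711

Need 2·103·exp(−2nε²) ≤ 0.082, i.e. exp(−2nε²) ≤ 0.082/206.
So 2nε² ≥ ln(206/0.082) = 7.828912.
Hence n ≥ 7.828912/(2·0.038²) = 2710.842.
The smallest integer n is 2711.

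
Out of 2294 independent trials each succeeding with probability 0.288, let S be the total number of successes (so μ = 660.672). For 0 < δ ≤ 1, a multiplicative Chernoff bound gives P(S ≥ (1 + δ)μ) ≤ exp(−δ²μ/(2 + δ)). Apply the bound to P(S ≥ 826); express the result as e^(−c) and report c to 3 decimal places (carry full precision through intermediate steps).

Write 826 = (1 + δ)μ, so δ = 826/660.672 − 1 = 0.2502422…
Then the exponent is δ²μ/(2 + δ) = (826 − μ)² / (μ·(2 + δ)) = 18.385594.

18.386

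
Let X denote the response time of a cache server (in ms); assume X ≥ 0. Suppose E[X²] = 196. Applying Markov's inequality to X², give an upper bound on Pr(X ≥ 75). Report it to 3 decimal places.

Since X ≥ 0, the event {X ≥ 75} is the same as {X² ≥ 5625}.
Markov's inequality applied to X² gives Pr(X² ≥ 5625) ≤ E[X²]/5625 = 196/5625 = 0.0348.

0.035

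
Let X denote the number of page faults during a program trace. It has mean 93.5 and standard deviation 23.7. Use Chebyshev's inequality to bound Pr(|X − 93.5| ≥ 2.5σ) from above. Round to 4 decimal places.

0.1600

Chebyshev: Pr(|X − μ| ≥ t) ≤ Var(X)/t².
Var(X) = σ² = 23.7² = 561.69.
t = 2.5·23.7 = 59.25.
Bound = 561.69 / 3510.5625 = 0.1600.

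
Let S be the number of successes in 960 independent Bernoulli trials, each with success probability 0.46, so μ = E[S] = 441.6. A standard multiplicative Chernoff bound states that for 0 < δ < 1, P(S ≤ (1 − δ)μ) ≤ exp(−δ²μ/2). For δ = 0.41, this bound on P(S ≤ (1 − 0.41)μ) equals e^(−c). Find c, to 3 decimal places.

37.116

c = δ²μ/2 = 0.41²·441.6/2 = 37.1165.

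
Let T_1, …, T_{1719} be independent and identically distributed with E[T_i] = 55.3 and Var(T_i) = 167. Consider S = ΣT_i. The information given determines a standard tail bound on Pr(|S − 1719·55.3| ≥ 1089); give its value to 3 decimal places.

With mean and variance of each term known, Chebyshev's inequality bounds the deviation of the sum (or sample mean).
Var(S) = n·Var(T_i) = 1719·167 = 287073.
Chebyshev: Pr(|S − 1719·55.3| ≥ 1089) ≤ Var(S)/1089² = 287073/1185921 = 0.2421.

0.242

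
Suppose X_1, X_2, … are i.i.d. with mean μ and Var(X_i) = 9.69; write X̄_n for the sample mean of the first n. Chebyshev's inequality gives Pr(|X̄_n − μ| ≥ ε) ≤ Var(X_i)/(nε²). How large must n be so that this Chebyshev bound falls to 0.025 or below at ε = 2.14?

Require 9.69/(n·2.14²) ≤ 0.025, i.e. n ≥ 9.69/(0.025·2.14²) = 84.636.
The smallest integer n is 85.

85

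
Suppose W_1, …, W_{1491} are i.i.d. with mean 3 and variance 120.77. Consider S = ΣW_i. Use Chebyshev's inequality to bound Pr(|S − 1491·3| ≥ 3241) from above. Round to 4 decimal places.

Var(S) = n·Var(W_i) = 1491·120.77 = 180068.07.
Chebyshev: Pr(|S − 1491·3| ≥ 3241) ≤ Var(S)/3241² = 180068.07/10504081 = 0.0171.

0.0171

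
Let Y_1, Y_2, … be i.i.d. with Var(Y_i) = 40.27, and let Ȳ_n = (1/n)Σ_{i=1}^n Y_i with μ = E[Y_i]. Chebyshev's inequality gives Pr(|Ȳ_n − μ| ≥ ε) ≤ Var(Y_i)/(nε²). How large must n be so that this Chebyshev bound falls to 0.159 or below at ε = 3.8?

Require 40.27/(n·3.8²) ≤ 0.159, i.e. n ≥ 40.27/(0.159·3.8²) = 17.540.
The smallest integer n is 18.

18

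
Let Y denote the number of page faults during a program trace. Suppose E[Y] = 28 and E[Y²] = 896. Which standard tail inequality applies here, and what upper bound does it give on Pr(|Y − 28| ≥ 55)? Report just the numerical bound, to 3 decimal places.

The first two moments determine the variance, so Chebyshev's inequality is the sharpest standard bound available.
Var(Y) = E[Y²] − (E[Y])² = 896 − 784 = 112.
Chebyshev's inequality: Pr(|Y − μ| ≥ t) ≤ Var(Y)/t² = 112/3025 = 0.0370.

0.037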